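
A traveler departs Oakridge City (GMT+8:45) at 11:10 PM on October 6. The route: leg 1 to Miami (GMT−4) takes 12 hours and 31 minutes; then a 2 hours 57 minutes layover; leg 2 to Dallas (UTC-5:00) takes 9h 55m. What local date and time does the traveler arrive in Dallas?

10:48 AM on October 7

Convert departure to UTC: 11:10 PM − 8:45 = 2:25 PM UTC on Oct 6.
Add 12 hours 31 minutes leg 1 → 2:56 AM UTC (Oct 7).
Add 2 hours and 57 minutes layover in Miami → 5:53 AM UTC.
Add 9 hours and 55 minutes leg 2 → 3:48 PM UTC.
Dallas is UTC−5:00, so local arrival = 3:48 PM − 5:00 = 10:48 AM on Oct 7.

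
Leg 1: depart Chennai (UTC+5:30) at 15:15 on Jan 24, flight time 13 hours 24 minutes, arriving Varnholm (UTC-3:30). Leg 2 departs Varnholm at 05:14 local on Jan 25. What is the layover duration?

Convert departure to UTC: 15:15 − 5:30 = 09:45 UTC on Jan 24.
Add 13 hours 24 minutes flight time → 23:09 UTC.
Varnholm is UTC−3:30, so local arrival = 23:09 − 3:30 = 19:39 on Jan 24.
Layover = 05:14 − 19:39 (+1 day) = 9 hours 35 minutes.

9 hours 35 minutes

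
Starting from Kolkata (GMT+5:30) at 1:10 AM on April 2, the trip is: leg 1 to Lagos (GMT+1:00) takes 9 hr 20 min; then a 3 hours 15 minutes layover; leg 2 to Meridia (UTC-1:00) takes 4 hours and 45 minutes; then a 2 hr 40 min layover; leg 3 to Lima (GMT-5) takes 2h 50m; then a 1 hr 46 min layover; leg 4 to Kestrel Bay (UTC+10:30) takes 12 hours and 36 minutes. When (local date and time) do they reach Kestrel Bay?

Convert departure to UTC: 1:10 AM − 5:30 = 7:40 PM UTC on Apr 1.
Add 9 hours 20 minutes leg 1 → 5:00 AM UTC (Apr 2).
Add 3 hours and 15 minutes layover in Lagos → 8:15 AM UTC.
Add 4 hours and 45 minutes leg 2 → 1:00 PM UTC.
Add 2 hours 40 minutes layover in Meridia → 3:40 PM UTC.
Add 2 hours and 50 minutes leg 3 → 6:30 PM UTC.
Add 1 hour 46 minutes layover in Lima → 8:16 PM UTC.
Add 12 hours 36 minutes leg 4 → 8:52 AM UTC (Apr 3).
Kestrel Bay is UTC+10:30, so local arrival = 8:52 AM + 10:30 = 7:22 PM on Apr 3.

7:22 PM on April 3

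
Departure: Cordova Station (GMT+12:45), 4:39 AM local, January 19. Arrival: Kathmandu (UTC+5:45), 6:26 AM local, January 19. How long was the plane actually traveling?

8 hours 47 minutes

Departure in UTC: 4:39 AM − 12:45 = 3:54 PM on Jan 18.
Arrival in UTC: 6:26 AM − 5:45 = 12:41 AM on Jan 19.
Elapsed = 12:41 AM − 3:54 PM (+1 day) = 8 hours 47 minutes.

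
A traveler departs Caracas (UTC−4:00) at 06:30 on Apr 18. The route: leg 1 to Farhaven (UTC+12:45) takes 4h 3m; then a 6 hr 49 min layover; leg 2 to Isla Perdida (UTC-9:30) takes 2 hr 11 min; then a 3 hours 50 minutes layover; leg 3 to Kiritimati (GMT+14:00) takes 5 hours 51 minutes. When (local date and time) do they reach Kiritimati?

Convert departure to UTC: 06:30 + 4:00 = 10:30 UTC on Apr 18.
Add 4 hours 3 minutes leg 1 → 14:33 UTC.
Add 6 hours 49 minutes layover in Farhaven → 21:22 UTC.
Add 2 hours 11 minutes leg 2 → 23:33 UTC.
Add 3 hours and 50 minutes layover in Isla Perdida → 03:23 UTC (Apr 19).
Add 5 hours and 51 minutes leg 3 → 09:14 UTC.
Kiritimati is UTC+14:00, so local arrival = 09:14 + 14:00 = 23:14 on Apr 19.

23:14 on April 19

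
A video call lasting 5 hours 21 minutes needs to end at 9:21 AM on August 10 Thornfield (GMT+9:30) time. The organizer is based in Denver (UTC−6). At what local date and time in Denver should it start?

12:30 PM on August 9

Target end time in UTC: 9:21 AM − 9:30 = 11:51 PM on Aug 9.
Subtract 5 hours 21 minutes → start 6:30 PM UTC on Aug 9.
Denver is UTC−6:00: 6:30 PM − 6:00 = 12:30 PM on Aug 9.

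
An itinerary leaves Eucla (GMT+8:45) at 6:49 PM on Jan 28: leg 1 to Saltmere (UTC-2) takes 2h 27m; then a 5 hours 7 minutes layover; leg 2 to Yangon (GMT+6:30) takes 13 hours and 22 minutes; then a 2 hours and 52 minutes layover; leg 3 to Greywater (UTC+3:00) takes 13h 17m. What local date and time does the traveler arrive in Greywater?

Convert departure to UTC: 6:49 PM − 8:45 = 10:04 AM UTC on Jan 28.
Add 2 hours 27 minutes leg 1 → 12:31 PM UTC.
Add 5 hours and 7 minutes layover in Saltmere → 5:38 PM UTC.
Add 13 hours 22 minutes leg 2 → 7:00 AM UTC (Jan 29).
Add 2 hours and 52 minutes layover in Yangon → 9:52 AM UTC.
Add 13 hours and 17 minutes leg 3 → 11:09 PM UTC.
Greywater is UTC+3:00, so local arrival = 11:09 PM + 3:00 = 2:09 AM on Jan 30.

2:09 AM on January 30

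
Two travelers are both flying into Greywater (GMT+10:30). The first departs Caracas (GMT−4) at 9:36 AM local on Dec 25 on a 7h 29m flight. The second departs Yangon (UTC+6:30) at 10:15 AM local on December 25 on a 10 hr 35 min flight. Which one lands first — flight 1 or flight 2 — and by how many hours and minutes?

Flight 1 in UTC: 9:36 AM + 4:00 = 1:36 PM on Dec 25.
+7 hours and 29 minutes → arrive 9:05 PM UTC on Dec 25.
Flight 2 in UTC: 10:15 AM − 6:30 = 3:45 AM on Dec 25.
+10 hours 35 minutes → arrive 2:20 PM UTC on Dec 25.
Flight 2 lands earlier by 6 hours 45 minutes.

the second, by 6 hours 45 minutes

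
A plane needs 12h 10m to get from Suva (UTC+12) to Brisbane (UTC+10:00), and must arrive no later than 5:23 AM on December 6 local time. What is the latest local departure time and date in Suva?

Target arrival in UTC: 5:23 AM − 10:00 = 7:23 PM on Dec 5.
Subtract 12 hours and 10 minutes → departure 7:13 AM UTC on Dec 5.
Suva is UTC+12:00: 7:13 AM + 12:00 = 7:13 PM on Dec 5.

7:13 PM on December 5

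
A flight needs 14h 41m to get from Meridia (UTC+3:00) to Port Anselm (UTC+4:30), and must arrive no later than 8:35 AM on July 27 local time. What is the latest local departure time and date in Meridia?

4:24 PM on Jul 26

Target arrival in UTC: 8:35 AM − 4:30 = 4:05 AM on Jul 27.
Subtract 14 hours and 41 minutes → departure 1:24 PM UTC on Jul 26.
Meridia is UTC+3:00: 1:24 PM + 3:00 = 4:24 PM on Jul 26.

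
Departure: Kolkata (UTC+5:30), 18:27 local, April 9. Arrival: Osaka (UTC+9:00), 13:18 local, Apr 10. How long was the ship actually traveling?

Departure in UTC: 18:27 − 5:30 = 12:57 on Apr 9.
Arrival in UTC: 13:18 − 9:00 = 04:18 on Apr 10.
Elapsed = 04:18 − 12:57 (+1 day) = 15 hours 21 minutes.

15 hours 21 minutes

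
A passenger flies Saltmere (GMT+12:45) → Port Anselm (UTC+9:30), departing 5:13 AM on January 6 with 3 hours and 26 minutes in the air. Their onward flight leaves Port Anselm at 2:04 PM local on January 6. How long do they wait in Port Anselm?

8 hours 40 minutes

Convert departure to UTC: 5:13 AM − 12:45 = 4:28 PM UTC on Jan 5.
Add 3 hours 26 minutes flight time → 7:54 PM UTC.
Port Anselm is UTC+9:30, so local arrival = 7:54 PM + 9:30 = 5:24 AM on Jan 6.
Layover = 2:04 PM − 5:24 AM = 8 hours 40 minutes.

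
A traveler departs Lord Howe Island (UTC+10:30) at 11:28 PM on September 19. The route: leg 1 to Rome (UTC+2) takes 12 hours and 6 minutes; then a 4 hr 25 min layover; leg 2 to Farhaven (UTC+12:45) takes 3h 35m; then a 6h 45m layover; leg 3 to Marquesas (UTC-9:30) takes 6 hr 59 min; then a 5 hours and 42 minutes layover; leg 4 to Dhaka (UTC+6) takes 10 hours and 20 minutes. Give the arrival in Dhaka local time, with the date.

Convert departure to UTC: 11:28 PM − 10:30 = 12:58 PM UTC on Sep 19.
Add 12 hours 6 minutes leg 1 → 1:04 AM UTC (Sep 20).
Add 4 hours 25 minutes layover in Rome → 5:29 AM UTC.
Add 3 hours and 35 minutes leg 2 → 9:04 AM UTC.
Add 6 hours and 45 minutes layover in Farhaven → 3:49 PM UTC.
Add 6 hours 59 minutes leg 3 → 10:48 PM UTC.
Add 5 hours 42 minutes layover in Marquesas → 4:30 AM UTC (Sep 21).
Add 10 hours and 20 minutes leg 4 → 2:50 PM UTC.
Dhaka is UTC+6:00, so local arrival = 2:50 PM + 6:00 = 8:50 PM on Sep 21.

8:50 PM on September 21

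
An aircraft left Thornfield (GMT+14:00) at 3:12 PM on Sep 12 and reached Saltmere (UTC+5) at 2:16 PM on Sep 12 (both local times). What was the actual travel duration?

Departure in UTC: 3:12 PM − 14:00 = 1:12 AM on Sep 12.
Arrival in UTC: 2:16 PM − 5:00 = 9:16 AM on Sep 12.
Elapsed = 9:16 AM − 1:12 AM = 8 hours 4 minutes.

8 hours 4 minutes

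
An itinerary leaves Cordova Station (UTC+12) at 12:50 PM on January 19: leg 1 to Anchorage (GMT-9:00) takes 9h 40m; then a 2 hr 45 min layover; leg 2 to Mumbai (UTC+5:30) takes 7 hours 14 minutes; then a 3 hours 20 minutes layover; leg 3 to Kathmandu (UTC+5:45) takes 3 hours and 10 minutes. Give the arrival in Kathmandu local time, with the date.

8:44 AM on Jan 20

Convert departure to UTC: 12:50 PM − 12:00 = 12:50 AM UTC on Jan 19.
Add 9 hours and 40 minutes leg 1 → 10:30 AM UTC.
Add 2 hours 45 minutes layover in Anchorage → 1:15 PM UTC.
Add 7 hours and 14 minutes leg 2 → 8:29 PM UTC.
Add 3 hours and 20 minutes layover in Mumbai → 11:49 PM UTC.
Add 3 hours and 10 minutes leg 3 → 2:59 AM UTC (Jan 20).
Kathmandu is UTC+5:45, so local arrival = 2:59 AM + 5:45 = 8:44 AM on Jan 20.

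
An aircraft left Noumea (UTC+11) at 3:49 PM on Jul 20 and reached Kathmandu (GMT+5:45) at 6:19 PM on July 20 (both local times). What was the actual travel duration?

7 hours 45 minutes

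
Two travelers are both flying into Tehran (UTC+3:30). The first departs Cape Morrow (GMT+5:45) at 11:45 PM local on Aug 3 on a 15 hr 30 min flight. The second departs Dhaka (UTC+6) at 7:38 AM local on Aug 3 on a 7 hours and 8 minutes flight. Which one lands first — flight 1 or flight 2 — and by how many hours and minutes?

Flight 1 in UTC: 11:45 PM − 5:45 = 6:00 PM on Aug 3.
+15 hours and 30 minutes → arrive 9:30 AM UTC on Aug 4.
Flight 2 in UTC: 7:38 AM − 6:00 = 1:38 AM on Aug 3.
+7 hours and 8 minutes → arrive 8:46 AM UTC on Aug 3.
Flight 2 lands earlier by 24 hours 44 minutes.

the second, by 24 hours 44 minutes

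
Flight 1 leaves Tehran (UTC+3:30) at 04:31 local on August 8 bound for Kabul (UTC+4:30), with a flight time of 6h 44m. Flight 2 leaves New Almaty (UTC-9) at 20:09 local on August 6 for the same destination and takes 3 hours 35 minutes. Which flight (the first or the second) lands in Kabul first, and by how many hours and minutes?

Flight 1 in UTC: 04:31 − 3:30 = 01:01 on Aug 8.
+6 hours and 44 minutes → arrive 07:45 UTC on Aug 8.
Flight 2 in UTC: 20:09 + 9:00 = 05:09 on Aug 7.
+3 hours and 35 minutes → arrive 08:44 UTC on Aug 7.
Flight 2 lands earlier by 23 hours 1 minute.

the second, by 23 hours 1 minute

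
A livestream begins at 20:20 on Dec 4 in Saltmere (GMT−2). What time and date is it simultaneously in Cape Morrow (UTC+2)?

00:20 on December 5

Cape Morrow is 4:00 ahead of Saltmere.
Shift by the zone difference: 20:20 + 4:00 = 00:20 on Dec 5 in Cape Morrow.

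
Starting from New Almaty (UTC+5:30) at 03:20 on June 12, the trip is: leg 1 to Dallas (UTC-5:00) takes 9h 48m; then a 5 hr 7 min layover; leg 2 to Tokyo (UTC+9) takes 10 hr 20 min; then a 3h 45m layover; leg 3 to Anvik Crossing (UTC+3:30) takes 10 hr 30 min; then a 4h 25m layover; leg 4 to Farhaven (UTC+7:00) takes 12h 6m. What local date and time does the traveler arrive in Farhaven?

Convert departure to UTC: 03:20 − 5:30 = 21:50 UTC on Jun 11.
Add 9 hours and 48 minutes leg 1 → 07:38 UTC (Jun 12).
Add 5 hours 7 minutes layover in Dallas → 12:45 UTC.
Add 10 hours 20 minutes leg 2 → 23:05 UTC.
Add 3 hours and 45 minutes layover in Tokyo → 02:50 UTC (Jun 13).
Add 10 hours and 30 minutes leg 3 → 13:20 UTC.
Add 4 hours 25 minutes layover in Anvik Crossing → 17:45 UTC.
Add 12 hours and 6 minutes leg 4 → 05:51 UTC (Jun 14).
Farhaven is UTC+7:00, so local arrival = 05:51 + 7:00 = 12:51 on Jun 14.

12:51 on June 14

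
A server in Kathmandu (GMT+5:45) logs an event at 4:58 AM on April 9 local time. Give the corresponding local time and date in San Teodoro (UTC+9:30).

8:43 AM on April 9

In UTC: 4:58 AM − 5:45 = 11:13 PM on Apr 8.
San Teodoro is UTC+9:30: 11:13 PM + 9:30 = 8:43 AM on Apr 9.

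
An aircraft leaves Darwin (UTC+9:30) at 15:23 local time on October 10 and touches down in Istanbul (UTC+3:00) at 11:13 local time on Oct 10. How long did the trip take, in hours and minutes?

Departure in UTC: 15:23 − 9:30 = 05:53 on Oct 10.
Arrival in UTC: 11:13 − 3:00 = 08:13 on Oct 10.
Elapsed = 08:13 − 05:53 = 2 hours 20 minutes.

2 hours 20 minutes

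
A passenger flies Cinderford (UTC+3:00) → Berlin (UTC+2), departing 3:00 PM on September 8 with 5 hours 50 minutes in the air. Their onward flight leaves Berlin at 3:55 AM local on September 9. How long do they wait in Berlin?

Convert departure to UTC: 3:00 PM − 3:00 = 12:00 PM UTC on Sep 8.
Add 5 hours 50 minutes flight time → 5:50 PM UTC.
Berlin is UTC+2:00, so local arrival = 5:50 PM + 2:00 = 7:50 PM on Sep 8.
Layover = 3:55 AM − 7:50 PM (+1 day) = 8 hours 5 minutes.

8 hours 5 minutes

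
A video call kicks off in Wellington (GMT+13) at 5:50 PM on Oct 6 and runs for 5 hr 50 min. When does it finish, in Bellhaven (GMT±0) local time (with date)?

10:40 AM on October 6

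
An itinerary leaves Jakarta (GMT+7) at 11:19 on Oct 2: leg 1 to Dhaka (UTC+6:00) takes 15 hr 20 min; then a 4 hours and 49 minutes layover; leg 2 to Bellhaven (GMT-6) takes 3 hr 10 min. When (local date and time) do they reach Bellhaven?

Convert departure to UTC: 11:19 − 7:00 = 04:19 UTC on Oct 2.
Add 15 hours 20 minutes leg 1 → 19:39 UTC.
Add 4 hours and 49 minutes layover in Dhaka → 00:28 UTC (Oct 3).
Add 3 hours and 10 minutes leg 2 → 03:38 UTC.
Bellhaven is UTC−6:00, so local arrival = 03:38 − 6:00 = 21:38 on Oct 2.

21:38 on Oct 2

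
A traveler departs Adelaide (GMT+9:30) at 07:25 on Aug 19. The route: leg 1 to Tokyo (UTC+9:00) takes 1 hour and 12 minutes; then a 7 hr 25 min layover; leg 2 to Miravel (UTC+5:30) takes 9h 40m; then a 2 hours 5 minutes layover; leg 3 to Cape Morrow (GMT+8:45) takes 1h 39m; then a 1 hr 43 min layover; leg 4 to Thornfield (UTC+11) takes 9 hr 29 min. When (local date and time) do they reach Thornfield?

Convert departure to UTC: 07:25 − 9:30 = 21:55 UTC on Aug 18.
Add 1 hour 12 minutes leg 1 → 23:07 UTC.
Add 7 hours and 25 minutes layover in Tokyo → 06:32 UTC (Aug 19).
Add 9 hours and 40 minutes leg 2 → 16:12 UTC.
Add 2 hours and 5 minutes layover in Miravel → 18:17 UTC.
Add 1 hour and 39 minutes leg 3 → 19:56 UTC.
Add 1 hour and 43 minutes layover in Cape Morrow → 21:39 UTC.
Add 9 hours and 29 minutes leg 4 → 07:08 UTC (Aug 20).
Thornfield is UTC+11:00, so local arrival = 07:08 + 11:00 = 18:08 on Aug 20.

18:08 on August 20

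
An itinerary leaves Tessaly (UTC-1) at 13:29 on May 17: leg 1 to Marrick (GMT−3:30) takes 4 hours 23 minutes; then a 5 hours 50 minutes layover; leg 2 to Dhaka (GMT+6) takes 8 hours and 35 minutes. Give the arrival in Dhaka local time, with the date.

15:17 on May 18

Convert departure to UTC: 13:29 + 1:00 = 14:29 UTC on May 17.
Add 4 hours 23 minutes leg 1 → 18:52 UTC.
Add 5 hours and 50 minutes layover in Marrick → 00:42 UTC (May 18).
Add 8 hours and 35 minutes leg 2 → 09:17 UTC.
Dhaka is UTC+6:00, so local arrival = 09:17 + 6:00 = 15:17 on May 18.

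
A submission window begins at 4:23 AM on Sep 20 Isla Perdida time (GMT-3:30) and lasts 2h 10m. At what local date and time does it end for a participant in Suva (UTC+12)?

Suva is 15:30 ahead of Isla Perdida.
After 2 hours 10 minutes it is 6:33 AM in Isla Perdida.
Shift by the zone difference: 6:33 AM + 15:30 = 10:03 PM on Sep 20 in Suva.

10:03 PM on Sep 20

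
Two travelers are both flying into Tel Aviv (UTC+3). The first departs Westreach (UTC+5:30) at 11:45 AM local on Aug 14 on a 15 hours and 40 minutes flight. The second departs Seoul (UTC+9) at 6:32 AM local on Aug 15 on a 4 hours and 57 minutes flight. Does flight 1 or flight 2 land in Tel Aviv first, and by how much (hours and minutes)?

the first, by 4 hours 34 minutes

Flight 1 in UTC: 11:45 AM − 5:30 = 6:15 AM on Aug 14.
+15 hours and 40 minutes → arrive 9:55 PM UTC on Aug 14.
Flight 2 in UTC: 6:32 AM − 9:00 = 9:32 PM on Aug 14.
+4 hours 57 minutes → arrive 2:29 AM UTC on Aug 15.
Flight 1 lands earlier by 4 hours 34 minutes.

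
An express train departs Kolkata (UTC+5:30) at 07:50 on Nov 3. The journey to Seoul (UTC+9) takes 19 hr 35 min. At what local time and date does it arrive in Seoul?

06:55 on November 4

Convert departure to UTC: 07:50 − 5:30 = 02:20 UTC on Nov 3.
Add 19 hours and 35 minutes travel time → 21:55 UTC.
Seoul is UTC+9:00, so local arrival = 21:55 + 9:00 = 06:55 on Nov 4.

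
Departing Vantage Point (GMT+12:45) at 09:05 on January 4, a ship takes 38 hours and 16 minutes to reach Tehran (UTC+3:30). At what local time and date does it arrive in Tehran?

14:06 on Jan 5

Convert departure to UTC: 09:05 − 12:45 = 20:20 UTC on Jan 3.
Add 38 hours and 16 minutes travel time → 10:36 UTC (Jan 5).
Tehran is UTC+3:30, so local arrival = 10:36 + 3:30 = 14:06 on Jan 5.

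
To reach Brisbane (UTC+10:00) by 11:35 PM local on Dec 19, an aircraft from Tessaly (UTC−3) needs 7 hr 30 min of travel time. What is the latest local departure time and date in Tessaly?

Target arrival in UTC: 11:35 PM − 10:00 = 1:35 PM on Dec 19.
Subtract 7 hours and 30 minutes → departure 6:05 AM UTC on Dec 19.
Tessaly is UTC−3:00: 6:05 AM − 3:00 = 3:05 AM on Dec 19.

3:05 AM on December 19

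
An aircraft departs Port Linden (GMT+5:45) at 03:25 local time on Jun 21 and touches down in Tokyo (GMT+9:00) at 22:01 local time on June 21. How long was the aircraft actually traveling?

15 hours 21 minutes

Departure in UTC: 03:25 − 5:45 = 21:40 on Jun 20.
Arrival in UTC: 22:01 − 9:00 = 13:01 on Jun 21.
Elapsed = 13:01 − 21:40 (+1 day) = 15 hours 21 minutes.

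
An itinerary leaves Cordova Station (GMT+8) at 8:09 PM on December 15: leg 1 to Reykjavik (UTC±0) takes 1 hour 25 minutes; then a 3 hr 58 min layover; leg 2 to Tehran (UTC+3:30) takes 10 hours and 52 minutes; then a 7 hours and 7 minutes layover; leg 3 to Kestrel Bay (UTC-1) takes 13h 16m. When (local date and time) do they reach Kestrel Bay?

Convert departure to UTC: 8:09 PM − 8:00 = 12:09 PM UTC on Dec 15.
Add 1 hour and 25 minutes leg 1 → 1:34 PM UTC.
Add 3 hours 58 minutes layover in Reykjavik → 5:32 PM UTC.
Add 10 hours 52 minutes leg 2 → 4:24 AM UTC (Dec 16).
Add 7 hours and 7 minutes layover in Tehran → 11:31 AM UTC.
Add 13 hours and 16 minutes leg 3 → 12:47 AM UTC (Dec 17).
Kestrel Bay is UTC−1:00, so local arrival = 12:47 AM − 1:00 = 11:47 PM on Dec 16.

11:47 PM on December 16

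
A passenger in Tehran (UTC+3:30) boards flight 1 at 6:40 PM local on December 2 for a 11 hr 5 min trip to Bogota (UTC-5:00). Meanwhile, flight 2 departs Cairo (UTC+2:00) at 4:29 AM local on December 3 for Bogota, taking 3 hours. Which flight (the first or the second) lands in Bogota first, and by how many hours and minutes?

the first, by 3 hours 14 minutes

Flight 1 in UTC: 6:40 PM − 3:30 = 3:10 PM on Dec 2.
+11 hours 5 minutes → arrive 2:15 AM UTC on Dec 3.
Flight 2 in UTC: 4:29 AM − 2:00 = 2:29 AM on Dec 3.
+3 hours → arrive 5:29 AM UTC on Dec 3.
Flight 1 lands earlier by 3 hours 14 minutes.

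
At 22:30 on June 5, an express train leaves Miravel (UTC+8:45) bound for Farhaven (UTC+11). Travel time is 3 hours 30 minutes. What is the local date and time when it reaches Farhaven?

04:15 on Jun 6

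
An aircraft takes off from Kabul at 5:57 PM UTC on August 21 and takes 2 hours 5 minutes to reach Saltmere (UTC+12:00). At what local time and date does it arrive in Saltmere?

8:02 AM on Aug 22

Departure is given in UTC: 5:57 PM on Aug 21.
Add 2 hours and 5 minutes → 8:02 PM UTC.
Saltmere is UTC+12:00: 8:02 PM + 12:00 = 8:02 AM on Aug 22.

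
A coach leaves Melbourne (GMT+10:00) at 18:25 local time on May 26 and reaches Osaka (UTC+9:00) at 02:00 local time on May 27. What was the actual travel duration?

Departure in UTC: 18:25 − 10:00 = 08:25 on May 26.
Arrival in UTC: 02:00 − 9:00 = 17:00 on May 26.
Elapsed = 17:00 − 08:25 = 8 hours 35 minutes.

8 hours 35 minutes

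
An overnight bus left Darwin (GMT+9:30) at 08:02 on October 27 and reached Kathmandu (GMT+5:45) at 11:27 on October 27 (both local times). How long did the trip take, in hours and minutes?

7 hours 10 minutes

Departure in UTC: 08:02 − 9:30 = 22:32 on Oct 26.
Arrival in UTC: 11:27 − 5:45 = 05:42 on Oct 27.
Elapsed = 05:42 − 22:32 (+1 day) = 7 hours 10 minutes.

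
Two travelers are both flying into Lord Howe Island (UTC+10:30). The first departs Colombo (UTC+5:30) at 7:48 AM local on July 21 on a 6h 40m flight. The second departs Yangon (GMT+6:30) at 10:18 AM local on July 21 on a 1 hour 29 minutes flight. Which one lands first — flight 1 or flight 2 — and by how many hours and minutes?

the second, by 3 hours 41 minutes

Flight 1 in UTC: 7:48 AM − 5:30 = 2:18 AM on Jul 21.
+6 hours and 40 minutes → arrive 8:58 AM UTC on Jul 21.
Flight 2 in UTC: 10:18 AM − 6:30 = 3:48 AM on Jul 21.
+1 hour 29 minutes → arrive 5:17 AM UTC on Jul 21.
Flight 2 lands earlier by 3 hours 41 minutes.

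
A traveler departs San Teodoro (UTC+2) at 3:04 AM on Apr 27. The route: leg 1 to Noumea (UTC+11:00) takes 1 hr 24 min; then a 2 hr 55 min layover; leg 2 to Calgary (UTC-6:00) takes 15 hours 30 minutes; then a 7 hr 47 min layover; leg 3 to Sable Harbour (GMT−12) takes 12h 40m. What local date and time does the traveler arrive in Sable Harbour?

5:20 AM on April 28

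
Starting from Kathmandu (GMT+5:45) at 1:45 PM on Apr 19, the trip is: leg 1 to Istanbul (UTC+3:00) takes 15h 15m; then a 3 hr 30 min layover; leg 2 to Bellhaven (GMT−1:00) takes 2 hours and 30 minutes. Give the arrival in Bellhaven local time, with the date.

4:15 AM on April 20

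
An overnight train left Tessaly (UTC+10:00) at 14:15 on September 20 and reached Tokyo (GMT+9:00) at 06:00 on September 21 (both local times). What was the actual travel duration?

Departure in UTC: 14:15 − 10:00 = 04:15 on Sep 20.
Arrival in UTC: 06:00 − 9:00 = 21:00 on Sep 20.
Elapsed = 21:00 − 04:15 = 16 hours 45 minutes.

16 hours 45 minutes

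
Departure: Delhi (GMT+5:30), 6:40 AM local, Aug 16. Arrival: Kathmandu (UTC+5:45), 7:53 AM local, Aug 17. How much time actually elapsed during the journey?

Departure in UTC: 6:40 AM − 5:30 = 1:10 AM on Aug 16.
Arrival in UTC: 7:53 AM − 5:45 = 2:08 AM on Aug 17.
Elapsed = 2:08 AM − 1:10 AM (+1 day) = 24 hours 58 minutes.

24 hours 58 minutes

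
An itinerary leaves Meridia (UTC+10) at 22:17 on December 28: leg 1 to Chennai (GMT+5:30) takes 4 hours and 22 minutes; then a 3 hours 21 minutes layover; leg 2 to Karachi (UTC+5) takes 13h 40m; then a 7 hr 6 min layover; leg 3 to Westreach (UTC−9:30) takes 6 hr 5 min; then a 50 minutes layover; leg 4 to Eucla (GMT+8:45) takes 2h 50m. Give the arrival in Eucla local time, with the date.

11:16 on December 30

Convert departure to UTC: 22:17 − 10:00 = 12:17 UTC on Dec 28.
Add 4 hours and 22 minutes leg 1 → 16:39 UTC.
Add 3 hours 21 minutes layover in Chennai → 20:00 UTC.
Add 13 hours 40 minutes leg 2 → 09:40 UTC (Dec 29).
Add 7 hours 6 minutes layover in Karachi → 16:46 UTC.
Add 6 hours 5 minutes leg 3 → 22:51 UTC.
Add 50 minutes layover in Westreach → 23:41 UTC.
Add 2 hours and 50 minutes leg 4 → 02:31 UTC (Dec 30).
Eucla is UTC+8:45, so local arrival = 02:31 + 8:45 = 11:16 on Dec 30.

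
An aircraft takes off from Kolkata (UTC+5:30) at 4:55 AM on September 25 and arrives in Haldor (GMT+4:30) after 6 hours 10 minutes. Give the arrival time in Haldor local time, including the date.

Haldor is 1:00 behind Kolkata.
After 6 hours and 10 minutes it is 11:05 AM in Kolkata.
Shift by the zone difference: 11:05 AM − 1:00 = 10:05 AM on Sep 25 in Haldor.

10:05 AM on September 25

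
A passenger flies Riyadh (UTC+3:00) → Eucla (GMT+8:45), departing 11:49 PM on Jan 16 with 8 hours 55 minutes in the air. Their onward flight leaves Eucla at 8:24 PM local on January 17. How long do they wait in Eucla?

5 hours 55 minutes

Convert departure to UTC: 11:49 PM − 3:00 = 8:49 PM UTC on Jan 16.
Add 8 hours 55 minutes flight time → 5:44 AM UTC (Jan 17).
Eucla is UTC+8:45, so local arrival = 5:44 AM + 8:45 = 2:29 PM on Jan 17.
Layover = 8:24 PM − 2:29 PM = 5 hours 55 minutes.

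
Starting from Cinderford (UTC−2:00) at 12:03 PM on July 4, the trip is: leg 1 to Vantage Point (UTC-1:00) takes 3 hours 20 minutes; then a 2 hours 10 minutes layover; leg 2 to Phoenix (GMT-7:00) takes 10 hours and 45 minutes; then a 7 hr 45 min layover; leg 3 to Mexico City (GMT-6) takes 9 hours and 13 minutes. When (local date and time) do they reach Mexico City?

Convert departure to UTC: 12:03 PM + 2:00 = 2:03 PM UTC on Jul 4.
Add 3 hours and 20 minutes leg 1 → 5:23 PM UTC.
Add 2 hours and 10 minutes layover in Vantage Point → 7:33 PM UTC.
Add 10 hours and 45 minutes leg 2 → 6:18 AM UTC (Jul 5).
Add 7 hours and 45 minutes layover in Phoenix → 2:03 PM UTC.
Add 9 hours and 13 minutes leg 3 → 11:16 PM UTC.
Mexico City is UTC−6:00, so local arrival = 11:16 PM − 6:00 = 5:16 PM on Jul 5.

5:16 PM on July 5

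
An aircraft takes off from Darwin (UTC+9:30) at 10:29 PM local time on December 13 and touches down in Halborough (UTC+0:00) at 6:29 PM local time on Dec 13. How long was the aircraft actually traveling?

5 hours 30 minutes

Departure in UTC: 10:29 PM − 9:30 = 12:59 PM on Dec 13.
Arrival is already UTC: 6:29 PM on Dec 13.
Elapsed = 6:29 PM − 12:59 PM = 5 hours 30 minutes.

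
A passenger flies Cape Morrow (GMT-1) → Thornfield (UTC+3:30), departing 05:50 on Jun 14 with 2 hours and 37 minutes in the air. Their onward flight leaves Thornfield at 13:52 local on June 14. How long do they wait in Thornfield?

Convert departure to UTC: 05:50 + 1:00 = 06:50 UTC on Jun 14.
Add 2 hours 37 minutes flight time → 09:27 UTC.
Thornfield is UTC+3:30, so local arrival = 09:27 + 3:30 = 12:57 on Jun 14.
Layover = 13:52 − 12:57 = 55 minutes.

55 minutes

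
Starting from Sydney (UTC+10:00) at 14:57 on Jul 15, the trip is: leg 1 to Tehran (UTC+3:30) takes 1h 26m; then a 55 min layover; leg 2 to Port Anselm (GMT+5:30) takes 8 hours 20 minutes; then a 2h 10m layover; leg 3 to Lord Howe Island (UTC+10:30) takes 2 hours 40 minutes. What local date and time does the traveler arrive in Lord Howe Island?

Convert departure to UTC: 14:57 − 10:00 = 04:57 UTC on Jul 15.
Add 1 hour 26 minutes leg 1 → 06:23 UTC.
Add 55 minutes layover in Tehran → 07:18 UTC.
Add 8 hours and 20 minutes leg 2 → 15:38 UTC.
Add 2 hours and 10 minutes layover in Port Anselm → 17:48 UTC.
Add 2 hours and 40 minutes leg 3 → 20:28 UTC.
Lord Howe Island is UTC+10:30, so local arrival = 20:28 + 10:30 = 06:58 on Jul 16.

06:58 on July 16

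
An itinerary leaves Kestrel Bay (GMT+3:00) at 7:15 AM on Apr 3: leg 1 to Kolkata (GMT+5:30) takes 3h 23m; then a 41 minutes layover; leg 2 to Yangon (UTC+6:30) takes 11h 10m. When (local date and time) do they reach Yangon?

Convert departure to UTC: 7:15 AM − 3:00 = 4:15 AM UTC on Apr 3.
Add 3 hours and 23 minutes leg 1 → 7:38 AM UTC.
Add 41 minutes layover in Kolkata → 8:19 AM UTC.
Add 11 hours and 10 minutes leg 2 → 7:29 PM UTC.
Yangon is UTC+6:30, so local arrival = 7:29 PM + 6:30 = 1:59 AM on Apr 4.

1:59 AM on April 4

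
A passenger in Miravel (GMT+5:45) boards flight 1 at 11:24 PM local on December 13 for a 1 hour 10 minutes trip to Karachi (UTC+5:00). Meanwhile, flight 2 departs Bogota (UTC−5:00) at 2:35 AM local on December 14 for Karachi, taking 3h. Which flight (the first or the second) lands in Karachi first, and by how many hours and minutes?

Flight 1 in UTC: 11:24 PM − 5:45 = 5:39 PM on Dec 13.
+1 hour 10 minutes → arrive 6:49 PM UTC on Dec 13.
Flight 2 in UTC: 2:35 AM + 5:00 = 7:35 AM on Dec 14.
+3 hours → arrive 10:35 AM UTC on Dec 14.
Flight 1 lands earlier by 15 hours 46 minutes.

the first, by 15 hours 46 minutes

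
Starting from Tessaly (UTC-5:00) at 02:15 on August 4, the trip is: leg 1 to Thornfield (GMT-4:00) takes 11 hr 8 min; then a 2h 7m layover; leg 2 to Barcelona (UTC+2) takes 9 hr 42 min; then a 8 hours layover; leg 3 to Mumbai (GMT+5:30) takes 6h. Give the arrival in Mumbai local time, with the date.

01:42 on August 6

Convert departure to UTC: 02:15 + 5:00 = 07:15 UTC on Aug 4.
Add 11 hours 8 minutes leg 1 → 18:23 UTC.
Add 2 hours 7 minutes layover in Thornfield → 20:30 UTC.
Add 9 hours 42 minutes leg 2 → 06:12 UTC (Aug 5).
Add 8 hours layover in Barcelona → 14:12 UTC.
Add 6 hours leg 3 → 20:12 UTC.
Mumbai is UTC+5:30, so local arrival = 20:12 + 5:30 = 01:42 on Aug 6.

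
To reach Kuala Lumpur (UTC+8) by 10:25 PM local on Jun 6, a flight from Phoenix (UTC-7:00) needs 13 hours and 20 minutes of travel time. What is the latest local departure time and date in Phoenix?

6:05 PM on Jun 5

Target arrival in UTC: 10:25 PM − 8:00 = 2:25 PM on Jun 6.
Subtract 13 hours and 20 minutes → departure 1:05 AM UTC on Jun 6.
Phoenix is UTC−7:00: 1:05 AM − 7:00 = 6:05 PM on Jun 5.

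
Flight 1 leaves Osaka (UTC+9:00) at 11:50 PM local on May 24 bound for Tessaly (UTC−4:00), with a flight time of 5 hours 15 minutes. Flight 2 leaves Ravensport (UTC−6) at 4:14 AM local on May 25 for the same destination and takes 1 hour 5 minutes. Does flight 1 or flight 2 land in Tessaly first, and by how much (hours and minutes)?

the first, by 15 hours 14 minutes

Flight 1 in UTC: 11:50 PM − 9:00 = 2:50 PM on May 24.
+5 hours and 15 minutes → arrive 8:05 PM UTC on May 24.
Flight 2 in UTC: 4:14 AM + 6:00 = 10:14 AM on May 25.
+1 hour and 5 minutes → arrive 11:19 AM UTC on May 25.
Flight 1 lands earlier by 15 hours 14 minutes.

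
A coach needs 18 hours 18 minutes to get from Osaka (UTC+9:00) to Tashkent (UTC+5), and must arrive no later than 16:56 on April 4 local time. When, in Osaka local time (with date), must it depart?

02:38 on April 4

Target arrival in UTC: 16:56 − 5:00 = 11:56 on Apr 4.
Subtract 18 hours 18 minutes → departure 17:38 UTC on Apr 3.
Osaka is UTC+9:00: 17:38 + 9:00 = 02:38 on Apr 4.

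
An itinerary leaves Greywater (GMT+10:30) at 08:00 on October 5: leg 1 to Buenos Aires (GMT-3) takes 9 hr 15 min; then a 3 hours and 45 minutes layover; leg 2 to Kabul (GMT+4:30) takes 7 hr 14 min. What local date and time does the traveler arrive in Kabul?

Convert departure to UTC: 08:00 − 10:30 = 21:30 UTC on Oct 4.
Add 9 hours 15 minutes leg 1 → 06:45 UTC (Oct 5).
Add 3 hours and 45 minutes layover in Buenos Aires → 10:30 UTC.
Add 7 hours and 14 minutes leg 2 → 17:44 UTC.
Kabul is UTC+4:30, so local arrival = 17:44 + 4:30 = 22:14 on Oct 5.

22:14 on October 5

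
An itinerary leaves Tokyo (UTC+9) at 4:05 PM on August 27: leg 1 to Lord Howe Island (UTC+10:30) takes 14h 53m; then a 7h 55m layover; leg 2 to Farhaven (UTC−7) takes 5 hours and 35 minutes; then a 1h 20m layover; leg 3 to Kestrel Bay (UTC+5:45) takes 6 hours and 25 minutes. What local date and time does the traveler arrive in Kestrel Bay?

12:58 AM on August 29

Convert departure to UTC: 4:05 PM − 9:00 = 7:05 AM UTC on Aug 27.
Add 14 hours 53 minutes leg 1 → 9:58 PM UTC.
Add 7 hours 55 minutes layover in Lord Howe Island → 5:53 AM UTC (Aug 28).
Add 5 hours 35 minutes leg 2 → 11:28 AM UTC.
Add 1 hour and 20 minutes layover in Farhaven → 12:48 PM UTC.
Add 6 hours and 25 minutes leg 3 → 7:13 PM UTC.
Kestrel Bay is UTC+5:45, so local arrival = 7:13 PM + 5:45 = 12:58 AM on Aug 29.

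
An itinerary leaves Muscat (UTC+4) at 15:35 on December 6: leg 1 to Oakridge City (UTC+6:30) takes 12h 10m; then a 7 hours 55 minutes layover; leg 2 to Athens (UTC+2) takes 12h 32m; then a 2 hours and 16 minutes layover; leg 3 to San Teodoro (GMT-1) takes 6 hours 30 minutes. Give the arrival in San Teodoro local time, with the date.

03:58 on Dec 8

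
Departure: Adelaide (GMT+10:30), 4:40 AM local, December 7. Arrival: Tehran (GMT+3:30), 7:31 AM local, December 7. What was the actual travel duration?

9 hours 51 minutes

Departure in UTC: 4:40 AM − 10:30 = 6:10 PM on Dec 6.
Arrival in UTC: 7:31 AM − 3:30 = 4:01 AM on Dec 7.
Elapsed = 4:01 AM − 6:10 PM (+1 day) = 9 hours 51 minutes.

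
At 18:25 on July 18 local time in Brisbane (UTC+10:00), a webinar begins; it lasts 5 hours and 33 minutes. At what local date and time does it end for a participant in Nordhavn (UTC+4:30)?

18:28 on July 18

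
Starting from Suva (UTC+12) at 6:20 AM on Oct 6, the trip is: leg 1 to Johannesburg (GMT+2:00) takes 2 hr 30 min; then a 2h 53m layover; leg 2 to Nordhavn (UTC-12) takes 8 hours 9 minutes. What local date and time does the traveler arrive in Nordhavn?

7:52 PM on October 5

Convert departure to UTC: 6:20 AM − 12:00 = 6:20 PM UTC on Oct 5.
Add 2 hours and 30 minutes leg 1 → 8:50 PM UTC.
Add 2 hours and 53 minutes layover in Johannesburg → 11:43 PM UTC.
Add 8 hours 9 minutes leg 2 → 7:52 AM UTC (Oct 6).
Nordhavn is UTC−12:00, so local arrival = 7:52 AM − 12:00 = 7:52 PM on Oct 5.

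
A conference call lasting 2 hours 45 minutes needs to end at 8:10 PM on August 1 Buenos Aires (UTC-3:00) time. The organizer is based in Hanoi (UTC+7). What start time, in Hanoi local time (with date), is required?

3:25 AM on August 2

Target end time in UTC: 8:10 PM + 3:00 = 11:10 PM on Aug 1.
Subtract 2 hours 45 minutes → start 8:25 PM UTC on Aug 1.
Hanoi is UTC+7:00: 8:25 PM + 7:00 = 3:25 AM on Aug 2.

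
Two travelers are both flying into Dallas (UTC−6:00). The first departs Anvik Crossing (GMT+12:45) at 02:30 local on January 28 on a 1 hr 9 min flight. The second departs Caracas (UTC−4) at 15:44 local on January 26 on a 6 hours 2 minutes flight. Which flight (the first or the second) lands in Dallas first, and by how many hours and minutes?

Flight 1 in UTC: 02:30 − 12:45 = 13:45 on Jan 27.
+1 hour and 9 minutes → arrive 14:54 UTC on Jan 27.
Flight 2 in UTC: 15:44 + 4:00 = 19:44 on Jan 26.
+6 hours 2 minutes → arrive 01:46 UTC on Jan 27.
Flight 2 lands earlier by 13 hours 8 minutes.

the second, by 13 hours 8 minutes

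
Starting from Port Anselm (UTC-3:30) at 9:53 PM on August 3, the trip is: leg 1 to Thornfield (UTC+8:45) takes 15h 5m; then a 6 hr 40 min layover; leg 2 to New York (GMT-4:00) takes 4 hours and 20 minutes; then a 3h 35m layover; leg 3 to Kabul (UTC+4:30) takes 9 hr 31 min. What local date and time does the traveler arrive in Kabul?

9:04 PM on August 5

Convert departure to UTC: 9:53 PM + 3:30 = 1:23 AM UTC on Aug 4.
Add 15 hours 5 minutes leg 1 → 4:28 PM UTC.
Add 6 hours 40 minutes layover in Thornfield → 11:08 PM UTC.
Add 4 hours 20 minutes leg 2 → 3:28 AM UTC (Aug 5).
Add 3 hours 35 minutes layover in New York → 7:03 AM UTC.
Add 9 hours 31 minutes leg 3 → 4:34 PM UTC.
Kabul is UTC+4:30, so local arrival = 4:34 PM + 4:30 = 9:04 PM on Aug 5.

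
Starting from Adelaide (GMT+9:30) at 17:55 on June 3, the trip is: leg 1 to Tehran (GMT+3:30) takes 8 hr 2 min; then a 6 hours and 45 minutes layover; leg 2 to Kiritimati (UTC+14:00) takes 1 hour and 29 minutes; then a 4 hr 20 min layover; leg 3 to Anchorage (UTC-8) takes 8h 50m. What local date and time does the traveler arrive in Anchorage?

Convert departure to UTC: 17:55 − 9:30 = 08:25 UTC on Jun 3.
Add 8 hours 2 minutes leg 1 → 16:27 UTC.
Add 6 hours and 45 minutes layover in Tehran → 23:12 UTC.
Add 1 hour 29 minutes leg 2 → 00:41 UTC (Jun 4).
Add 4 hours 20 minutes layover in Kiritimati → 05:01 UTC.
Add 8 hours 50 minutes leg 3 → 13:51 UTC.
Anchorage is UTC−8:00, so local arrival = 13:51 − 8:00 = 05:51 on Jun 4.

05:51 on June 4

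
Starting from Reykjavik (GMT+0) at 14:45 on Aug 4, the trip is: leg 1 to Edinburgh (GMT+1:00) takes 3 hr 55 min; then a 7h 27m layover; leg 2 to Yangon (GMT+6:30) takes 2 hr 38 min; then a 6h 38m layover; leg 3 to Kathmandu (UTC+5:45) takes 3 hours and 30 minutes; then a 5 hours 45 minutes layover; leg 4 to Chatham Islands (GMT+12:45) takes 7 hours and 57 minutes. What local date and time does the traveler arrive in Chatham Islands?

17:20 on August 6

Reykjavik is at UTC+0, so departure is already 14:45 UTC on Aug 4.
Add 3 hours 55 minutes leg 1 → 18:40 UTC.
Add 7 hours 27 minutes layover in Edinburgh → 02:07 UTC (Aug 5).
Add 2 hours 38 minutes leg 2 → 04:45 UTC.
Add 6 hours 38 minutes layover in Yangon → 11:23 UTC.
Add 3 hours 30 minutes leg 3 → 14:53 UTC.
Add 5 hours and 45 minutes layover in Kathmandu → 20:38 UTC.
Add 7 hours and 57 minutes leg 4 → 04:35 UTC (Aug 6).
Chatham Islands is UTC+12:45, so local arrival = 04:35 + 12:45 = 17:20 on Aug 6.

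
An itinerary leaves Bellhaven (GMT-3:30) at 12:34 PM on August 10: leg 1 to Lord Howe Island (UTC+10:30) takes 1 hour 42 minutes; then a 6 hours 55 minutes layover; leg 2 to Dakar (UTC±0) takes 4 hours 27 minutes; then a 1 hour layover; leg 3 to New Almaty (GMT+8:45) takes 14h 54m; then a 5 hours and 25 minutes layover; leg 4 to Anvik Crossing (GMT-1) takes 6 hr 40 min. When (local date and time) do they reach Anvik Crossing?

Convert departure to UTC: 12:34 PM + 3:30 = 4:04 PM UTC on Aug 10.
Add 1 hour and 42 minutes leg 1 → 5:46 PM UTC.
Add 6 hours 55 minutes layover in Lord Howe Island → 12:41 AM UTC (Aug 11).
Add 4 hours 27 minutes leg 2 → 5:08 AM UTC.
Add 1 hour layover in Dakar → 6:08 AM UTC.
Add 14 hours 54 minutes leg 3 → 9:02 PM UTC.
Add 5 hours and 25 minutes layover in New Almaty → 2:27 AM UTC (Aug 12).
Add 6 hours and 40 minutes leg 4 → 9:07 AM UTC.
Anvik Crossing is UTC−1:00, so local arrival = 9:07 AM − 1:00 = 8:07 AM on Aug 12.

8:07 AM on August 12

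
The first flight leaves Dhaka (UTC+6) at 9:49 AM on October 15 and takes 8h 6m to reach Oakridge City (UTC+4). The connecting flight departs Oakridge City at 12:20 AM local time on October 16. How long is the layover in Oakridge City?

8 hours 25 minutes

Convert departure to UTC: 9:49 AM − 6:00 = 3:49 AM UTC on Oct 15.
Add 8 hours 6 minutes flight time → 11:55 AM UTC.
Oakridge City is UTC+4:00, so local arrival = 11:55 AM + 4:00 = 3:55 PM on Oct 15.
Layover = 12:20 AM − 3:55 PM (+1 day) = 8 hours 25 minutes.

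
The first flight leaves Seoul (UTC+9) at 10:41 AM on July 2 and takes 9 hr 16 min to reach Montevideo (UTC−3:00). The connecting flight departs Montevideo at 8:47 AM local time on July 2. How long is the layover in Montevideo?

Convert departure to UTC: 10:41 AM − 9:00 = 1:41 AM UTC on Jul 2.
Add 9 hours and 16 minutes flight time → 10:57 AM UTC.
Montevideo is UTC−3:00, so local arrival = 10:57 AM − 3:00 = 7:57 AM on Jul 2.
Layover = 8:47 AM − 7:57 AM = 50 minutes.

50 minutes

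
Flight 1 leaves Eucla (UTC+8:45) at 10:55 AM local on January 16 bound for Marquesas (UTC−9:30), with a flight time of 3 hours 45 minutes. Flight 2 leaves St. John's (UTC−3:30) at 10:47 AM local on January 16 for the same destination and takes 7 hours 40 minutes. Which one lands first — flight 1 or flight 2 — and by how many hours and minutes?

the first, by 16 hours 2 minutes

Flight 1 in UTC: 10:55 AM − 8:45 = 2:10 AM on Jan 16.
+3 hours 45 minutes → arrive 5:55 AM UTC on Jan 16.
Flight 2 in UTC: 10:47 AM + 3:30 = 2:17 PM on Jan 16.
+7 hours 40 minutes → arrive 9:57 PM UTC on Jan 16.
Flight 1 lands earlier by 16 hours 2 minutes.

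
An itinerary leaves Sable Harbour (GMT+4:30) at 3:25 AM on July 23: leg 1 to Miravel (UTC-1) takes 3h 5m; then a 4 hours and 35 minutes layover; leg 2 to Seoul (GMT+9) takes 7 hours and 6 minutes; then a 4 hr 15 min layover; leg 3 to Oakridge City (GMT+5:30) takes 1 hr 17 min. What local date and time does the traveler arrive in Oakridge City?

Convert departure to UTC: 3:25 AM − 4:30 = 10:55 PM UTC on Jul 22.
Add 3 hours and 5 minutes leg 1 → 2:00 AM UTC (Jul 23).
Add 4 hours 35 minutes layover in Miravel → 6:35 AM UTC.
Add 7 hours 6 minutes leg 2 → 1:41 PM UTC.
Add 4 hours 15 minutes layover in Seoul → 5:56 PM UTC.
Add 1 hour 17 minutes leg 3 → 7:13 PM UTC.
Oakridge City is UTC+5:30, so local arrival = 7:13 PM + 5:30 = 12:43 AM on Jul 24.

12:43 AM on Jul 24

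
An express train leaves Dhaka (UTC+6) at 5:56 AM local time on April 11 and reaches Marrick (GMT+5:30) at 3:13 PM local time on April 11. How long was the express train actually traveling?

Marrick is 0:30 behind Dhaka.
Clock-face elapsed time (ignoring zones) is 9 hours 17 minutes.
Actual elapsed = 9 hours 17 minutes + 0:30 = 9 hours 47 minutes.

9 hours 47 minutes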